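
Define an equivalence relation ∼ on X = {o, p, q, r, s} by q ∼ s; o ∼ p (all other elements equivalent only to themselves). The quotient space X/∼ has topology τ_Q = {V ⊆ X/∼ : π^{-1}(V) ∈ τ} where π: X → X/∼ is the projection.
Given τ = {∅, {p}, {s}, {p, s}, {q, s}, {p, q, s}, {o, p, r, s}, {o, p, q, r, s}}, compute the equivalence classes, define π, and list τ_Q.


X/∼ = {[o=p], [q=s], [r]}; |τ_Q| = 3.

Equivalence classes: [o=p], [q=s], [r].
Quotient map π: X → X/∼ sends o ↦ [o=p], p ↦ [o=p], q ↦ [q=s], r ↦ [r], s ↦ [q=s].
For each subset V ⊆ X/∼, compute π^{-1}(V) ⊆ X and check whether π^{-1}(V) ∈ τ. V is open in τ_Q iff π^{-1}(V) ∈ τ.
  V = {}: π^{-1}(V) = ∅ ∈ τ ✓.
  V = {[o=p]}: π^{-1}(V) = {o, p} ∉ τ ✗.
  V = {[q=s]}: π^{-1}(V) = {q, s} ∈ τ ✓.
  V = {[o=p], [q=s]}: π^{-1}(V) = {o, p, q, s} ∉ τ ✗.
  V = {[r]}: π^{-1}(V) = {r} ∉ τ ✗.
  V = {[o=p], [r]}: π^{-1}(V) = {o, p, r} ∉ τ ✗.
  V = {[q=s], [r]}: π^{-1}(V) = {q, r, s} ∉ τ ✗.
  V = {[o=p], [q=s], [r]}: π^{-1}(V) = {o, p, q, r, s} ∈ τ ✓.
Open sets in the quotient: τ_Q = {{}, {[q=s]}, {[o=p], [q=s], [r]}} (3 elements).


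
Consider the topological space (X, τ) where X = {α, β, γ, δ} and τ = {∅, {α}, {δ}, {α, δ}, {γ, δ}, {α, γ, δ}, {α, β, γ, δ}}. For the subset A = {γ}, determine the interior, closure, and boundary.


int(A) = ∅, cl(A) = {β, γ}, ∂A = {β, γ}.

Closed sets in (X, τ) are complements of opens:
  closed(X, τ) = {∅, {β}, {α, β}, {β, γ}, {α, β, γ}, {β, γ, δ}, {α, β, γ, δ}}.
int(A) = ⋃ {U ∈ τ : U ⊆ A}. Opens contained in A: ∅.
Taking the union of these: int(A) = ∅.
cl(A) = ⋂ {C closed : A ⊆ C}. Closed sets containing A: {β, γ}, {α, β, γ}, {β, γ, δ}, {α, β, γ, δ}.
Intersecting these: cl(A) = {β, γ}.
∂A = cl(A) ∖ int(A) = {β, γ} ∖ ∅ = {β, γ}.


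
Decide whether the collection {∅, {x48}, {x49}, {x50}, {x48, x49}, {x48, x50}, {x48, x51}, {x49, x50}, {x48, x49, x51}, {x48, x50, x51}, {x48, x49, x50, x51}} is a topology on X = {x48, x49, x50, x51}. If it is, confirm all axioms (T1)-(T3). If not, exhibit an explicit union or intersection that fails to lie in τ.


τ is NOT a topology on X.

Axiom (T1): ∅ ∈ τ? Yes; X ∈ τ? Yes.
Axiom (T2/T3): check pairwise unions and intersections of members of τ.
Counterexample for (T2): {x48} ∪ {x49, x50} = {x48, x49, x50} ∉ τ. Therefore τ is NOT a topology.


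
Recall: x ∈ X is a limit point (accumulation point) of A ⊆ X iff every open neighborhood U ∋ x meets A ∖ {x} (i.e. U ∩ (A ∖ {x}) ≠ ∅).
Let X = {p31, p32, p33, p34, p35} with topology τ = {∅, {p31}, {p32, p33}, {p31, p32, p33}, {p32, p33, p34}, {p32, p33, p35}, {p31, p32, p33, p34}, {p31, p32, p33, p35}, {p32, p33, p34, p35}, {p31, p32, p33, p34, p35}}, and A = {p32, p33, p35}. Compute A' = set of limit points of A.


A' = {p32, p33, p34, p35}

For each x ∈ X, list the open sets U ∈ τ with x ∈ U, then check whether U ∩ (A ∖ {x}) ≠ ∅ for every such U.
  x = p31: open {p31} ∋ x has {p31} ∩ (A ∖ {p31}) = ∅, so x is NOT a limit point.
  x = p32: opens ∋ x are {p32, p33}, {p31, p32, p33}, {p32, p33, p34}, {p32, p33, p35}, {p31, p32, p33, p34}, {p31, p32, p33, p35}, {p32, p33, p34, p35}, {p31, p32, p33, p34, p35}; each meets A ∖ {p32}, so x IS a limit point.
  x = p33: opens ∋ x are {p32, p33}, {p31, p32, p33}, {p32, p33, p34}, {p32, p33, p35}, {p31, p32, p33, p34}, {p31, p32, p33, p35}, {p32, p33, p34, p35}, {p31, p32, p33, p34, p35}; each meets A ∖ {p33}, so x IS a limit point.
  x = p34: opens ∋ x are {p32, p33, p34}, {p31, p32, p33, p34}, {p32, p33, p34, p35}, {p31, p32, p33, p34, p35}; each meets A ∖ {p34}, so x IS a limit point.
  x = p35: opens ∋ x are {p32, p33, p35}, {p31, p32, p33, p35}, {p32, p33, p34, p35}, {p31, p32, p33, p34, p35}; each meets A ∖ {p35}, so x IS a limit point.
Collecting: A' = {p32, p33, p34, p35}.


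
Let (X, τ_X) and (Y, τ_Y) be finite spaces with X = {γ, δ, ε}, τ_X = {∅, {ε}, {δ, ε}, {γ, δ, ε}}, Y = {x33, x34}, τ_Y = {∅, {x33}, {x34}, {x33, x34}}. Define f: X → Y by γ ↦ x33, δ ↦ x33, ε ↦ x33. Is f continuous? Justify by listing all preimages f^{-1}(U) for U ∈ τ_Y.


f IS continuous.

Compute f^{-1}(U) for each U ∈ τ_Y:
  U = ∅: f^{-1}(U) = ∅ ∈ τ_X ✓.
  U = {x33}: f^{-1}(U) = {γ, δ, ε} ∈ τ_X ✓.
  U = {x34}: f^{-1}(U) = ∅ ∈ τ_X ✓.
  U = {x33, x34}: f^{-1}(U) = {γ, δ, ε} ∈ τ_X ✓.
Every preimage lies in τ_X, so f IS continuous.


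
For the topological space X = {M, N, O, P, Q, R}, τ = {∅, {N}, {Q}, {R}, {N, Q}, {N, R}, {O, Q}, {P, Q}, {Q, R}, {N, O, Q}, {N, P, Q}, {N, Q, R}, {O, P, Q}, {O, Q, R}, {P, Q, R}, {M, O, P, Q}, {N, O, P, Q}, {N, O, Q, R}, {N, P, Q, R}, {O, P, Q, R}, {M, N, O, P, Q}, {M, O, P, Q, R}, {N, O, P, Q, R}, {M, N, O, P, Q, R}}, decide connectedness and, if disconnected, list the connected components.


(X, τ) is disconnected; components = [{N}, {R}, {M, O, P, Q}].

Find clopen sets (U ∈ τ with X ∖ U ∈ τ):
  U = ∅, X ∖ U = {M, N, O, P, Q, R} — both open, so U is clopen.
  U = {N}, X ∖ U = {M, O, P, Q, R} — both open, so U is clopen.
  U = {R}, X ∖ U = {M, N, O, P, Q} — both open, so U is clopen.
  U = {N, R}, X ∖ U = {M, O, P, Q} — both open, so U is clopen.
  U = {M, O, P, Q}, X ∖ U = {N, R} — both open, so U is clopen.
  U = {M, N, O, P, Q}, X ∖ U = {R} — both open, so U is clopen.
  U = {M, O, P, Q, R}, X ∖ U = {N} — both open, so U is clopen.
  U = {M, N, O, P, Q, R}, X ∖ U = ∅ — both open, so U is clopen.
Nontrivial clopen(s) exist: e.g. {N}. So (X, τ) is disconnected.
Compute connected components by grouping points that agree on all clopens:
  component: {N}
  component: {R}
  component: {M, O, P, Q}


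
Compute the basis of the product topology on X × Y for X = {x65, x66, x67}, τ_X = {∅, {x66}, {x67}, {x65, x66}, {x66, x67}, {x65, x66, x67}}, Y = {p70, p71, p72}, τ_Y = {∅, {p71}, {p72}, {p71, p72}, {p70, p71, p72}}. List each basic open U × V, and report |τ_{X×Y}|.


Basis B = {∅ × ∅, {x66} × {p71}, {x66} × {p72}, {x67} × {p71}, {x67} × {p72}, {x65, x66} × {p71}, {x65, x66} × {p72}, {x66} × {p71, p72}, {x66, x67} × {p71}, {x66, x67} × {p72}, {x67} × {p71, p72}, {x65, x66, x67} × {p71}, {x65, x66, x67} × {p72}, {x66} × {p70, p71, p72}, {x67} × {p70, p71, p72}, {x65, x66} × {p71, p72}, {x66, x67} × {p71, p72}, {x65, x66} × {p70, p71, p72}, {x65, x66, x67} × {p71, p72}, {x66, x67} × {p70, p71, p72}, {x65, x66, x67} × {p70, p71, p72}}; |τ_{X×Y}| = 70.

Enumerate products U × V with U ∈ τ_X, V ∈ τ_Y (deduplicated):
  ∅ × ∅ = {} (∅)
  {x66} × {p71} = {(x66,p71)}
  {x66} × {p72} = {(x66,p72)}
  {x67} × {p71} = {(x67,p71)}
  {x67} × {p72} = {(x67,p72)}
  {x65, x66} × {p71} = {(x65,p71), (x66,p71)}
  {x65, x66} × {p72} = {(x65,p72), (x66,p72)}
  {x66} × {p71, p72} = {(x66,p71), (x66,p72)}
  {x66, x67} × {p71} = {(x66,p71), (x67,p71)}
  {x66, x67} × {p72} = {(x66,p72), (x67,p72)}
  {x67} × {p71, p72} = {(x67,p71), (x67,p72)}
  {x65, x66, x67} × {p71} = {(x65,p71), (x66,p71), (x67,p71)}
  {x65, x66, x67} × {p72} = {(x65,p72), (x66,p72), (x67,p72)}
  {x66} × {p70, p71, p72} = {(x66,p70), (x66,p71), (x66,p72)}
  {x67} × {p70, p71, p72} = {(x67,p70), (x67,p71), (x67,p72)}
  {x65, x66} × {p71, p72} = {(x65,p71), (x65,p72), (x66,p71), (x66,p72)}
  {x66, x67} × {p71, p72} = {(x66,p71), (x66,p72), (x67,p71), (x67,p72)}
  {x65, x66} × {p70, p71, p72} = {(x65,p70), (x65,p71), (x65,p72), (x66,p70), (x66,p71), (x66,p72)}
  {x65, x66, x67} × {p71, p72} = {(x65,p71), (x65,p72), (x66,p71), (x66,p72), (x67,p71), (x67,p72)}
  {x66, x67} × {p70, p71, p72} = {(x66,p70), (x66,p71), (x66,p72), (x67,p70), (x67,p71), (x67,p72)}
  {x65, x66, x67} × {p70, p71, p72} = {(x65,p70), (x65,p71), (x65,p72), (x66,p70), (x66,p71), (x66,p72), (x67,p70), (x67,p71), (x67,p72)}
These 21 distinct sets form the basis B.
Close under arbitrary unions to get τ_{X×Y}; counting gives |τ_{X×Y}| = 70.


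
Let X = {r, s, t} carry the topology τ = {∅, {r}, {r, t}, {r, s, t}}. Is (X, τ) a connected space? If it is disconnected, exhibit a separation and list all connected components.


(X, τ) is connected.

Find clopen sets (U ∈ τ with X ∖ U ∈ τ):
  U = ∅, X ∖ U = {r, s, t} — both open, so U is clopen.
  U = {r, s, t}, X ∖ U = ∅ — both open, so U is clopen.
Only trivial clopens (∅ and X) exist, so (X, τ) is connected.
Compute connected components by grouping points that agree on all clopens:
  component: {r, s, t}


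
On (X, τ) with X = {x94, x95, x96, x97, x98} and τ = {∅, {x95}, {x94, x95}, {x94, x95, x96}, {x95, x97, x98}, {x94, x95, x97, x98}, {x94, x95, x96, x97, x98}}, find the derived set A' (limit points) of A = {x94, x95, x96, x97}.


A' = {x94, x96, x97, x98}

For each x ∈ X, list the open sets U ∈ τ with x ∈ U, then check whether U ∩ (A ∖ {x}) ≠ ∅ for every such U.
  x = x94: opens ∋ x are {x94, x95}, {x94, x95, x96}, {x94, x95, x97, x98}, {x94, x95, x96, x97, x98}; each meets A ∖ {x94}, so x IS a limit point.
  x = x95: open {x95} ∋ x has {x95} ∩ (A ∖ {x95}) = ∅, so x is NOT a limit point.
  x = x96: opens ∋ x are {x94, x95, x96}, {x94, x95, x96, x97, x98}; each meets A ∖ {x96}, so x IS a limit point.
  x = x97: opens ∋ x are {x95, x97, x98}, {x94, x95, x97, x98}, {x94, x95, x96, x97, x98}; each meets A ∖ {x97}, so x IS a limit point.
  x = x98: opens ∋ x are {x95, x97, x98}, {x94, x95, x97, x98}, {x94, x95, x96, x97, x98}; each meets A ∖ {x98}, so x IS a limit point.
Collecting: A' = {x94, x96, x97, x98}.


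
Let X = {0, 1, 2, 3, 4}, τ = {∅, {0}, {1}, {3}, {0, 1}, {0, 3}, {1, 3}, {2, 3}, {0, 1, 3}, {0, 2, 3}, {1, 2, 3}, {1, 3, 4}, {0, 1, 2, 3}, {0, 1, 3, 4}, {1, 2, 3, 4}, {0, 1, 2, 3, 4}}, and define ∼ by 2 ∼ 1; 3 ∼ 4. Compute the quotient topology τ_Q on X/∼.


X/∼ = {[0], [1=2], [3=4]}; |τ_Q| = 4.

Equivalence classes: [0], [1=2], [3=4].
Quotient map π: X → X/∼ sends 0 ↦ [0], 1 ↦ [1=2], 2 ↦ [1=2], 3 ↦ [3=4], 4 ↦ [3=4].
For each subset V ⊆ X/∼, compute π^{-1}(V) ⊆ X and check whether π^{-1}(V) ∈ τ. V is open in τ_Q iff π^{-1}(V) ∈ τ.
  V = {}: π^{-1}(V) = ∅ ∈ τ ✓.
  V = {[0]}: π^{-1}(V) = {0} ∈ τ ✓.
  V = {[1=2]}: π^{-1}(V) = {1, 2} ∉ τ ✗.
  V = {[0], [1=2]}: π^{-1}(V) = {0, 1, 2} ∉ τ ✗.
  V = {[3=4]}: π^{-1}(V) = {3, 4} ∉ τ ✗.
  V = {[0], [3=4]}: π^{-1}(V) = {0, 3, 4} ∉ τ ✗.
  V = {[1=2], [3=4]}: π^{-1}(V) = {1, 2, 3, 4} ∈ τ ✓.
  V = {[0], [1=2], [3=4]}: π^{-1}(V) = {0, 1, 2, 3, 4} ∈ τ ✓.
Open sets in the quotient: τ_Q = {{}, {[0]}, {[1=2], [3=4]}, {[0], [1=2], [3=4]}} (4 elements).


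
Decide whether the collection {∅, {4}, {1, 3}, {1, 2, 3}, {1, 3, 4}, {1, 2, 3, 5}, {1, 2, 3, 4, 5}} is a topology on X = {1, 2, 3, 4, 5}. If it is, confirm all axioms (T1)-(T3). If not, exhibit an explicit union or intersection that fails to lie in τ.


τ is NOT a topology on X.

Axiom (T1): ∅ ∈ τ? Yes; X ∈ τ? Yes.
Axiom (T2/T3): check pairwise unions and intersections of members of τ.
Counterexample for (T2): {4} ∪ {1, 2, 3} = {1, 2, 3, 4} ∉ τ. Therefore τ is NOT a topology.


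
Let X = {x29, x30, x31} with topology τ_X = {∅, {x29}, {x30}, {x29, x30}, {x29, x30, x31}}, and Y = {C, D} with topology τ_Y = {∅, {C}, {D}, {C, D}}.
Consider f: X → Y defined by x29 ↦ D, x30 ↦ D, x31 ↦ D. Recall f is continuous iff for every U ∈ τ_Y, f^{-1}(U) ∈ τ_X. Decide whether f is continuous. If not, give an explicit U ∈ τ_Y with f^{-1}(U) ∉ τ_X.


f IS continuous.

Compute f^{-1}(U) for each U ∈ τ_Y:
  U = ∅: f^{-1}(U) = ∅ ∈ τ_X ✓.
  U = {C}: f^{-1}(U) = ∅ ∈ τ_X ✓.
  U = {D}: f^{-1}(U) = {x29, x30, x31} ∈ τ_X ✓.
  U = {C, D}: f^{-1}(U) = {x29, x30, x31} ∈ τ_X ✓.
Every preimage lies in τ_X, so f IS continuous.


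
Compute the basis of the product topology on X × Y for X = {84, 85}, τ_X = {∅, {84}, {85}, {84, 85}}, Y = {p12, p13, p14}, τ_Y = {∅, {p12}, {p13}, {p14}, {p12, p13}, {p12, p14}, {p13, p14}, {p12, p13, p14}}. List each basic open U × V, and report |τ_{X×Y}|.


Basis B = {∅ × ∅, {84} × {p12}, {84} × {p13}, {84} × {p14}, {85} × {p12}, {85} × {p13}, {85} × {p14}, {84} × {p12, p13}, {84} × {p12, p14}, {84, 85} × {p12}, {84} × {p13, p14}, {84, 85} × {p13}, {84, 85} × {p14}, {85} × {p12, p13}, {85} × {p12, p14}, {85} × {p13, p14}, {84} × {p12, p13, p14}, {85} × {p12, p13, p14}, {84, 85} × {p12, p13}, {84, 85} × {p12, p14}, {84, 85} × {p13, p14}, {84, 85} × {p12, p13, p14}}; |τ_{X×Y}| = 64.

Enumerate products U × V with U ∈ τ_X, V ∈ τ_Y (deduplicated):
  ∅ × ∅ = {} (∅)
  {84} × {p12} = {(84,p12)}
  {84} × {p13} = {(84,p13)}
  {84} × {p14} = {(84,p14)}
  {85} × {p12} = {(85,p12)}
  {85} × {p13} = {(85,p13)}
  {85} × {p14} = {(85,p14)}
  {84} × {p12, p13} = {(84,p12), (84,p13)}
  {84} × {p12, p14} = {(84,p12), (84,p14)}
  {84, 85} × {p12} = {(84,p12), (85,p12)}
  {84} × {p13, p14} = {(84,p13), (84,p14)}
  {84, 85} × {p13} = {(84,p13), (85,p13)}
  {84, 85} × {p14} = {(84,p14), (85,p14)}
  {85} × {p12, p13} = {(85,p12), (85,p13)}
  {85} × {p12, p14} = {(85,p12), (85,p14)}
  {85} × {p13, p14} = {(85,p13), (85,p14)}
  {84} × {p12, p13, p14} = {(84,p12), (84,p13), (84,p14)}
  {85} × {p12, p13, p14} = {(85,p12), (85,p13), (85,p14)}
  {84, 85} × {p12, p13} = {(84,p12), (84,p13), (85,p12), (85,p13)}
  {84, 85} × {p12, p14} = {(84,p12), (84,p14), (85,p12), (85,p14)}
  {84, 85} × {p13, p14} = {(84,p13), (84,p14), (85,p13), (85,p14)}
  {84, 85} × {p12, p13, p14} = {(84,p12), (84,p13), (84,p14), (85,p12), (85,p13), (85,p14)}
These 22 distinct sets form the basis B.
Close under arbitrary unions to get τ_{X×Y}; counting gives |τ_{X×Y}| = 64.


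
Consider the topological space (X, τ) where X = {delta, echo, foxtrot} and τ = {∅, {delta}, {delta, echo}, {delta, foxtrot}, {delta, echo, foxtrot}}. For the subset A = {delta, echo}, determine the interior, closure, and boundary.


int(A) = {delta, echo}, cl(A) = {delta, echo, foxtrot}, ∂A = {foxtrot}.

Closed sets in (X, τ) are complements of opens:
  closed(X, τ) = {∅, {echo}, {foxtrot}, {echo, foxtrot}, {delta, echo, foxtrot}}.
int(A) = ⋃ {U ∈ τ : U ⊆ A}. Opens contained in A: ∅, {delta}, {delta, echo}.
Taking the union of these: int(A) = {delta, echo}.
cl(A) = ⋂ {C closed : A ⊆ C}. Closed sets containing A: {delta, echo, foxtrot}.
Intersecting these: cl(A) = {delta, echo, foxtrot}.
∂A = cl(A) ∖ int(A) = {delta, echo, foxtrot} ∖ {delta, echo} = {foxtrot}.


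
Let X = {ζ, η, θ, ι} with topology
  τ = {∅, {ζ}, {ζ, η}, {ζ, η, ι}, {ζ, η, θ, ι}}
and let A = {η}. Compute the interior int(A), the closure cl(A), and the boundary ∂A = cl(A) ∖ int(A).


int(A) = ∅, cl(A) = {η, θ, ι}, ∂A = {η, θ, ι}.

Closed sets in (X, τ) are complements of opens:
  closed(X, τ) = {∅, {θ}, {θ, ι}, {η, θ, ι}, {ζ, η, θ, ι}}.
int(A) = ⋃ {U ∈ τ : U ⊆ A}. Opens contained in A: ∅.
Taking the union of these: int(A) = ∅.
cl(A) = ⋂ {C closed : A ⊆ C}. Closed sets containing A: {η, θ, ι}, {ζ, η, θ, ι}.
Intersecting these: cl(A) = {η, θ, ι}.
∂A = cl(A) ∖ int(A) = {η, θ, ι} ∖ ∅ = {η, θ, ι}.


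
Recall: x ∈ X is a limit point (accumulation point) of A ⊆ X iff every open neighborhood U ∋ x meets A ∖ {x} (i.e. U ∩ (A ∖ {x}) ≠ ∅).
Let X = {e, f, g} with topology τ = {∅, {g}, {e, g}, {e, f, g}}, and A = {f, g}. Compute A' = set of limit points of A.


A' = {e, f}

For each x ∈ X, list the open sets U ∈ τ with x ∈ U, then check whether U ∩ (A ∖ {x}) ≠ ∅ for every such U.
  x = e: opens ∋ x are {e, g}, {e, f, g}; each meets A ∖ {e}, so x IS a limit point.
  x = f: opens ∋ x are {e, f, g}; each meets A ∖ {f}, so x IS a limit point.
  x = g: open {g} ∋ x has {g} ∩ (A ∖ {g}) = ∅, so x is NOT a limit point.
Collecting: A' = {e, f}.


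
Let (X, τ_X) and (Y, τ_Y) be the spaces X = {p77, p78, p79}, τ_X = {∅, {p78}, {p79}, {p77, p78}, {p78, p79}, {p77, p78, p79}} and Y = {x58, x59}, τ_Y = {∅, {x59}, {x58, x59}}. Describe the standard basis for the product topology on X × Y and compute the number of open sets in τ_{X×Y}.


Basis B = {∅ × ∅, {p78} × {x59}, {p79} × {x59}, {p77, p78} × {x59}, {p78} × {x58, x59}, {p78, p79} × {x59}, {p79} × {x58, x59}, {p77, p78, p79} × {x59}, {p77, p78} × {x58, x59}, {p78, p79} × {x58, x59}, {p77, p78, p79} × {x58, x59}}; |τ_{X×Y}| = 18.

Enumerate products U × V with U ∈ τ_X, V ∈ τ_Y (deduplicated):
  ∅ × ∅ = {} (∅)
  {p78} × {x59} = {(p78,x59)}
  {p79} × {x59} = {(p79,x59)}
  {p77, p78} × {x59} = {(p77,x59), (p78,x59)}
  {p78} × {x58, x59} = {(p78,x58), (p78,x59)}
  {p78, p79} × {x59} = {(p78,x59), (p79,x59)}
  {p79} × {x58, x59} = {(p79,x58), (p79,x59)}
  {p77, p78, p79} × {x59} = {(p77,x59), (p78,x59), (p79,x59)}
  {p77, p78} × {x58, x59} = {(p77,x58), (p77,x59), (p78,x58), (p78,x59)}
  {p78, p79} × {x58, x59} = {(p78,x58), (p78,x59), (p79,x58), (p79,x59)}
  {p77, p78, p79} × {x58, x59} = {(p77,x58), (p77,x59), (p78,x58), (p78,x59), (p79,x58), (p79,x59)}
These 11 distinct sets form the basis B.
Close under arbitrary unions to get τ_{X×Y}; counting gives |τ_{X×Y}| = 18.


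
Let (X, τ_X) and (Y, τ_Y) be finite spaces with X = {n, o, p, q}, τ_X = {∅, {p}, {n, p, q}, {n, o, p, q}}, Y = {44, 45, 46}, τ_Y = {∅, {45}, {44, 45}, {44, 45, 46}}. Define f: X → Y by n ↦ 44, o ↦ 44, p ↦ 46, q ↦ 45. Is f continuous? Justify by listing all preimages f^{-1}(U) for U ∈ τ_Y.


f is NOT continuous.

Compute f^{-1}(U) for each U ∈ τ_Y:
  U = ∅: f^{-1}(U) = ∅ ∈ τ_X ✓.
  U = {45}: f^{-1}(U) = {q} ∉ τ_X ✗.
  U = {44, 45}: f^{-1}(U) = {n, o, q} ∉ τ_X ✗.
  U = {44, 45, 46}: f^{-1}(U) = {n, o, p, q} ∈ τ_X ✓.
Found U = {45} with f^{-1}(U) = {q} not in τ_X. Therefore f is NOT continuous.


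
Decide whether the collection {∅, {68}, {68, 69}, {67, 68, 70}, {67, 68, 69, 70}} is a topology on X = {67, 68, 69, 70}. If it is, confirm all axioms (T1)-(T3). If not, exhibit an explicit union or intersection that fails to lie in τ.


τ IS a topology on X.

Axiom (T1): ∅ ∈ τ? Yes; X ∈ τ? Yes.
Axiom (T2/T3): check pairwise unions and intersections of members of τ.
All pairwise intersections and unions checked — each lies in τ. Therefore τ satisfies (T1), (T2), (T3): it IS a topology on X.


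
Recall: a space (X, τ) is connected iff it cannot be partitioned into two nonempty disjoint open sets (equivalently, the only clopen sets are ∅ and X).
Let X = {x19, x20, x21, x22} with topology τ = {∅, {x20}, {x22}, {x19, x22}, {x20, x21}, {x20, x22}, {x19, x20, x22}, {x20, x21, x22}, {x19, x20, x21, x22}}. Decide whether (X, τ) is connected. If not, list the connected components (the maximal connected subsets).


(X, τ) is disconnected; components = [{x19, x22}, {x20, x21}].

Find clopen sets (U ∈ τ with X ∖ U ∈ τ):
  U = ∅, X ∖ U = {x19, x20, x21, x22} — both open, so U is clopen.
  U = {x19, x22}, X ∖ U = {x20, x21} — both open, so U is clopen.
  U = {x20, x21}, X ∖ U = {x19, x22} — both open, so U is clopen.
  U = {x19, x20, x21, x22}, X ∖ U = ∅ — both open, so U is clopen.
Nontrivial clopen(s) exist: e.g. {x19, x22}. So (X, τ) is disconnected.
Compute connected components by grouping points that agree on all clopens:
  component: {x19, x22}
  component: {x20, x21}


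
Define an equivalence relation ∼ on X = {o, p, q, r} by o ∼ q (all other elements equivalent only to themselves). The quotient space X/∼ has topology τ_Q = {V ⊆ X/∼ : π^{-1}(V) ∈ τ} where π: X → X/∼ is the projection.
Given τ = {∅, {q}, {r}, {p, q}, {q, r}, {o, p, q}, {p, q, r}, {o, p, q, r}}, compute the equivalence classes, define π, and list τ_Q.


X/∼ = {[o=q], [p], [r]}; |τ_Q| = 4.

Equivalence classes: [o=q], [p], [r].
Quotient map π: X → X/∼ sends o ↦ [o=q], p ↦ [p], q ↦ [o=q], r ↦ [r].
For each subset V ⊆ X/∼, compute π^{-1}(V) ⊆ X and check whether π^{-1}(V) ∈ τ. V is open in τ_Q iff π^{-1}(V) ∈ τ.
  V = {}: π^{-1}(V) = ∅ ∈ τ ✓.
  V = {[o=q]}: π^{-1}(V) = {o, q} ∉ τ ✗.
  V = {[p]}: π^{-1}(V) = {p} ∉ τ ✗.
  V = {[o=q], [p]}: π^{-1}(V) = {o, p, q} ∈ τ ✓.
  V = {[r]}: π^{-1}(V) = {r} ∈ τ ✓.
  V = {[o=q], [r]}: π^{-1}(V) = {o, q, r} ∉ τ ✗.
  V = {[p], [r]}: π^{-1}(V) = {p, r} ∉ τ ✗.
  V = {[o=q], [p], [r]}: π^{-1}(V) = {o, p, q, r} ∈ τ ✓.
Open sets in the quotient: τ_Q = {{}, {[o=q], [p]}, {[r]}, {[o=q], [p], [r]}} (4 elements).


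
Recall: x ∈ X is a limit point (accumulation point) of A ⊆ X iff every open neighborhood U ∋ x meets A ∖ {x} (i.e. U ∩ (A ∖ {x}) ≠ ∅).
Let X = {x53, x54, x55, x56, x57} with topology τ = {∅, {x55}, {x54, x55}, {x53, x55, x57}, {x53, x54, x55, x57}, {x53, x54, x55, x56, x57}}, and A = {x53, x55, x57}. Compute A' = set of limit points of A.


A' = {x53, x54, x56, x57}

For each x ∈ X, list the open sets U ∈ τ with x ∈ U, then check whether U ∩ (A ∖ {x}) ≠ ∅ for every such U.
  x = x53: opens ∋ x are {x53, x55, x57}, {x53, x54, x55, x57}, {x53, x54, x55, x56, x57}; each meets A ∖ {x53}, so x IS a limit point.
  x = x54: opens ∋ x are {x54, x55}, {x53, x54, x55, x57}, {x53, x54, x55, x56, x57}; each meets A ∖ {x54}, so x IS a limit point.
  x = x55: open {x55} ∋ x has {x55} ∩ (A ∖ {x55}) = ∅, so x is NOT a limit point.
  x = x56: opens ∋ x are {x53, x54, x55, x56, x57}; each meets A ∖ {x56}, so x IS a limit point.
  x = x57: opens ∋ x are {x53, x55, x57}, {x53, x54, x55, x57}, {x53, x54, x55, x56, x57}; each meets A ∖ {x57}, so x IS a limit point.
Collecting: A' = {x53, x54, x56, x57}.


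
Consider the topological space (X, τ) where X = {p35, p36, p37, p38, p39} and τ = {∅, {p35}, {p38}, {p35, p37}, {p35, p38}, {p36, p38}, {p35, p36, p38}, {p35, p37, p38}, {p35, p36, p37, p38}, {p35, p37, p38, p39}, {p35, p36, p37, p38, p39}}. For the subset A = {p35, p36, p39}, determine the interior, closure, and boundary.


int(A) = {p35}, cl(A) = {p35, p36, p37, p39}, ∂A = {p36, p37, p39}.

Closed sets in (X, τ) are complements of opens:
  closed(X, τ) = {∅, {p36}, {p39}, {p36, p39}, {p37, p39}, {p35, p37, p39}, {p36, p37, p39}, {p36, p38, p39}, {p35, p36, p37, p39}, {p36, p37, p38, p39}, {p35, p36, p37, p38, p39}}.
int(A) = ⋃ {U ∈ τ : U ⊆ A}. Opens contained in A: ∅, {p35}.
Taking the union of these: int(A) = {p35}.
cl(A) = ⋂ {C closed : A ⊆ C}. Closed sets containing A: {p35, p36, p37, p39}, {p35, p36, p37, p38, p39}.
Intersecting these: cl(A) = {p35, p36, p37, p39}.
∂A = cl(A) ∖ int(A) = {p35, p36, p37, p39} ∖ {p35} = {p36, p37, p39}.


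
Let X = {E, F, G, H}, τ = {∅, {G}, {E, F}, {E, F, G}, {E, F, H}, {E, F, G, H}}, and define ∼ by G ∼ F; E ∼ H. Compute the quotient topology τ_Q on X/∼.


X/∼ = {[E=H], [F=G]}; |τ_Q| = 2.

Equivalence classes: [E=H], [F=G].
Quotient map π: X → X/∼ sends E ↦ [E=H], F ↦ [F=G], G ↦ [F=G], H ↦ [E=H].
For each subset V ⊆ X/∼, compute π^{-1}(V) ⊆ X and check whether π^{-1}(V) ∈ τ. V is open in τ_Q iff π^{-1}(V) ∈ τ.
  V = {}: π^{-1}(V) = ∅ ∈ τ ✓.
  V = {[E=H]}: π^{-1}(V) = {E, H} ∉ τ ✗.
  V = {[F=G]}: π^{-1}(V) = {F, G} ∉ τ ✗.
  V = {[E=H], [F=G]}: π^{-1}(V) = {E, F, G, H} ∈ τ ✓.
Open sets in the quotient: τ_Q = {{}, {[E=H], [F=G]}} (2 elements).


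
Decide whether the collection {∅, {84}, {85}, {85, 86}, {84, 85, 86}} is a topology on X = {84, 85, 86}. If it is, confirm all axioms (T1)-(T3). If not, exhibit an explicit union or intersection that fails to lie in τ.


τ is NOT a topology on X.

Axiom (T1): ∅ ∈ τ? Yes; X ∈ τ? Yes.
Axiom (T2/T3): check pairwise unions and intersections of members of τ.
Counterexample for (T2): {84} ∪ {85} = {84, 85} ∉ τ. Therefore τ is NOT a topology.


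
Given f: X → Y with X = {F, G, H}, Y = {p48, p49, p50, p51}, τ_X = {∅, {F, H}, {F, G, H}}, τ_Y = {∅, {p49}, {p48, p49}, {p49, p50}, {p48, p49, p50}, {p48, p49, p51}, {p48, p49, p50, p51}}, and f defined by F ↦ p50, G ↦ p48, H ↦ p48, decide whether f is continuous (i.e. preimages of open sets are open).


f is NOT continuous.

Compute f^{-1}(U) for each U ∈ τ_Y:
  U = ∅: f^{-1}(U) = ∅ ∈ τ_X ✓.
  U = {p49}: f^{-1}(U) = ∅ ∈ τ_X ✓.
  U = {p48, p49}: f^{-1}(U) = {G, H} ∉ τ_X ✗.
  U = {p49, p50}: f^{-1}(U) = {F} ∉ τ_X ✗.
  U = {p48, p49, p50}: f^{-1}(U) = {F, G, H} ∈ τ_X ✓.
  U = {p48, p49, p51}: f^{-1}(U) = {G, H} ∉ τ_X ✗.
  U = {p48, p49, p50, p51}: f^{-1}(U) = {F, G, H} ∈ τ_X ✓.
Found U = {p48, p49} with f^{-1}(U) = {G, H} not in τ_X. Therefore f is NOT continuous.


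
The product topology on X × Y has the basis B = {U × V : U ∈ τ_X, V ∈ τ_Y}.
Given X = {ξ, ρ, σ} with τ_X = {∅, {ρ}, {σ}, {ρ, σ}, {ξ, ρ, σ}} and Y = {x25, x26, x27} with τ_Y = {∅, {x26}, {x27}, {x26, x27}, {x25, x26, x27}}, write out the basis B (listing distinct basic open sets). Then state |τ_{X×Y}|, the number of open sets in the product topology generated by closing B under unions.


Basis B = {∅ × ∅, {ρ} × {x26}, {ρ} × {x27}, {σ} × {x26}, {σ} × {x27}, {ρ} × {x26, x27}, {ρ, σ} × {x26}, {ρ, σ} × {x27}, {σ} × {x26, x27}, {ξ, ρ, σ} × {x26}, {ξ, ρ, σ} × {x27}, {ρ} × {x25, x26, x27}, {σ} × {x25, x26, x27}, {ρ, σ} × {x26, x27}, {ξ, ρ, σ} × {x26, x27}, {ρ, σ} × {x25, x26, x27}, {ξ, ρ, σ} × {x25, x26, x27}}; |τ_{X×Y}| = 48.

Enumerate products U × V with U ∈ τ_X, V ∈ τ_Y (deduplicated):
  ∅ × ∅ = {} (∅)
  {ρ} × {x26} = {(ρ,x26)}
  {ρ} × {x27} = {(ρ,x27)}
  {σ} × {x26} = {(σ,x26)}
  {σ} × {x27} = {(σ,x27)}
  {ρ} × {x26, x27} = {(ρ,x26), (ρ,x27)}
  {ρ, σ} × {x26} = {(ρ,x26), (σ,x26)}
  {ρ, σ} × {x27} = {(ρ,x27), (σ,x27)}
  {σ} × {x26, x27} = {(σ,x26), (σ,x27)}
  {ξ, ρ, σ} × {x26} = {(ξ,x26), (ρ,x26), (σ,x26)}
  {ξ, ρ, σ} × {x27} = {(ξ,x27), (ρ,x27), (σ,x27)}
  {ρ} × {x25, x26, x27} = {(ρ,x25), (ρ,x26), (ρ,x27)}
  {σ} × {x25, x26, x27} = {(σ,x25), (σ,x26), (σ,x27)}
  {ρ, σ} × {x26, x27} = {(ρ,x26), (ρ,x27), (σ,x26), (σ,x27)}
  {ξ, ρ, σ} × {x26, x27} = {(ξ,x26), (ξ,x27), (ρ,x26), (ρ,x27), (σ,x26), (σ,x27)}
  {ρ, σ} × {x25, x26, x27} = {(ρ,x25), (ρ,x26), (ρ,x27), (σ,x25), (σ,x26), (σ,x27)}
  {ξ, ρ, σ} × {x25, x26, x27} = {(ξ,x25), (ξ,x26), (ξ,x27), (ρ,x25), (ρ,x26), (ρ,x27), (σ,x25), (σ,x26), (σ,x27)}
These 17 distinct sets form the basis B.
Close under arbitrary unions to get τ_{X×Y}; counting gives |τ_{X×Y}| = 48.


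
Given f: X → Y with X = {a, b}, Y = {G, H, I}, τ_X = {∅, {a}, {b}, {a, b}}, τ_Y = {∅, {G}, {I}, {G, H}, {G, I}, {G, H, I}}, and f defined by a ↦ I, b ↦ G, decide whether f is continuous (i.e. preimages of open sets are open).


f IS continuous.

Compute f^{-1}(U) for each U ∈ τ_Y:
  U = ∅: f^{-1}(U) = ∅ ∈ τ_X ✓.
  U = {G}: f^{-1}(U) = {b} ∈ τ_X ✓.
  U = {I}: f^{-1}(U) = {a} ∈ τ_X ✓.
  U = {G, H}: f^{-1}(U) = {b} ∈ τ_X ✓.
  U = {G, I}: f^{-1}(U) = {a, b} ∈ τ_X ✓.
  U = {G, H, I}: f^{-1}(U) = {a, b} ∈ τ_X ✓.
Every preimage lies in τ_X, so f IS continuous.


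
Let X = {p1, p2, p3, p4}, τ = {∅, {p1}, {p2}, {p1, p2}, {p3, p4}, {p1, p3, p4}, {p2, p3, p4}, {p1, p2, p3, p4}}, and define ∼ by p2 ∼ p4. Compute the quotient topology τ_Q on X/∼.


X/∼ = {[p1], [p2=p4], [p3]}; |τ_Q| = 4.

Equivalence classes: [p1], [p2=p4], [p3].
Quotient map π: X → X/∼ sends p1 ↦ [p1], p2 ↦ [p2=p4], p3 ↦ [p3], p4 ↦ [p2=p4].
For each subset V ⊆ X/∼, compute π^{-1}(V) ⊆ X and check whether π^{-1}(V) ∈ τ. V is open in τ_Q iff π^{-1}(V) ∈ τ.
  V = {}: π^{-1}(V) = ∅ ∈ τ ✓.
  V = {[p1]}: π^{-1}(V) = {p1} ∈ τ ✓.
  V = {[p2=p4]}: π^{-1}(V) = {p2, p4} ∉ τ ✗.
  V = {[p1], [p2=p4]}: π^{-1}(V) = {p1, p2, p4} ∉ τ ✗.
  V = {[p3]}: π^{-1}(V) = {p3} ∉ τ ✗.
  V = {[p1], [p3]}: π^{-1}(V) = {p1, p3} ∉ τ ✗.
  V = {[p2=p4], [p3]}: π^{-1}(V) = {p2, p3, p4} ∈ τ ✓.
  V = {[p1], [p2=p4], [p3]}: π^{-1}(V) = {p1, p2, p3, p4} ∈ τ ✓.
Open sets in the quotient: τ_Q = {{}, {[p1]}, {[p2=p4], [p3]}, {[p1], [p2=p4], [p3]}} (4 elements).


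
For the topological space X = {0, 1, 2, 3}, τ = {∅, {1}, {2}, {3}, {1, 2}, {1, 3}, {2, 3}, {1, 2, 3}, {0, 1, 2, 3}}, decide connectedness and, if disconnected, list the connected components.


(X, τ) is connected.

Find clopen sets (U ∈ τ with X ∖ U ∈ τ):
  U = ∅, X ∖ U = {0, 1, 2, 3} — both open, so U is clopen.
  U = {0, 1, 2, 3}, X ∖ U = ∅ — both open, so U is clopen.
Only trivial clopens (∅ and X) exist, so (X, τ) is connected.
Compute connected components by grouping points that agree on all clopens:
  component: {0, 1, 2, 3}


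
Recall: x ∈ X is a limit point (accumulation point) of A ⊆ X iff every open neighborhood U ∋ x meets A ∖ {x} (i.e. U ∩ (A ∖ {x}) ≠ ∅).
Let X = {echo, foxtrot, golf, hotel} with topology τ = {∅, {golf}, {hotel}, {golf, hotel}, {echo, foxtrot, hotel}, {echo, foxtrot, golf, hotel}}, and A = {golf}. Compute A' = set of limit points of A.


A' = ∅

For each x ∈ X, list the open sets U ∈ τ with x ∈ U, then check whether U ∩ (A ∖ {x}) ≠ ∅ for every such U.
  x = echo: open {echo, foxtrot, hotel} ∋ x has {echo, foxtrot, hotel} ∩ (A ∖ {echo}) = ∅, so x is NOT a limit point.
  x = foxtrot: open {echo, foxtrot, hotel} ∋ x has {echo, foxtrot, hotel} ∩ (A ∖ {foxtrot}) = ∅, so x is NOT a limit point.
  x = golf: open {golf} ∋ x has {golf} ∩ (A ∖ {golf}) = ∅, so x is NOT a limit point.
  x = hotel: open {hotel} ∋ x has {hotel} ∩ (A ∖ {hotel}) = ∅, so x is NOT a limit point.
Collecting: A' = ∅.


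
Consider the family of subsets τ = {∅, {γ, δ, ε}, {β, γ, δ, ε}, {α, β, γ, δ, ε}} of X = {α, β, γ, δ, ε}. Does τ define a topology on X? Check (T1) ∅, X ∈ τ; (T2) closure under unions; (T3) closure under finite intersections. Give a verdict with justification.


τ IS a topology on X.

Axiom (T1): ∅ ∈ τ? Yes; X ∈ τ? Yes.
Axiom (T2/T3): check pairwise unions and intersections of members of τ.
All pairwise intersections and unions checked — each lies in τ. Therefore τ satisfies (T1), (T2), (T3): it IS a topology on X.


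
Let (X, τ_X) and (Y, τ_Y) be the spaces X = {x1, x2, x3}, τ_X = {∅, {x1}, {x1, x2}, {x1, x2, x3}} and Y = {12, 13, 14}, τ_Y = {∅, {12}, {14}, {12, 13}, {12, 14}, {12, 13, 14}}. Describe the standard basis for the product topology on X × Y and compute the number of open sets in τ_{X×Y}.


Basis B = {∅ × ∅, {x1} × {12}, {x1} × {14}, {x1} × {12, 13}, {x1} × {12, 14}, {x1, x2} × {12}, {x1, x2} × {14}, {x1} × {12, 13, 14}, {x1, x2, x3} × {12}, {x1, x2, x3} × {14}, {x1, x2} × {12, 13}, {x1, x2} × {12, 14}, {x1, x2} × {12, 13, 14}, {x1, x2, x3} × {12, 13}, {x1, x2, x3} × {12, 14}, {x1, x2, x3} × {12, 13, 14}}; |τ_{X×Y}| = 40.

Enumerate products U × V with U ∈ τ_X, V ∈ τ_Y (deduplicated):
  ∅ × ∅ = {} (∅)
  {x1} × {12} = {(x1,12)}
  {x1} × {14} = {(x1,14)}
  {x1} × {12, 13} = {(x1,12), (x1,13)}
  {x1} × {12, 14} = {(x1,12), (x1,14)}
  {x1, x2} × {12} = {(x1,12), (x2,12)}
  {x1, x2} × {14} = {(x1,14), (x2,14)}
  {x1} × {12, 13, 14} = {(x1,12), (x1,13), (x1,14)}
  {x1, x2, x3} × {12} = {(x1,12), (x2,12), (x3,12)}
  {x1, x2, x3} × {14} = {(x1,14), (x2,14), (x3,14)}
  {x1, x2} × {12, 13} = {(x1,12), (x1,13), (x2,12), (x2,13)}
  {x1, x2} × {12, 14} = {(x1,12), (x1,14), (x2,12), (x2,14)}
  {x1, x2} × {12, 13, 14} = {(x1,12), (x1,13), (x1,14), (x2,12), (x2,13), (x2,14)}
  {x1, x2, x3} × {12, 13} = {(x1,12), (x1,13), (x2,12), (x2,13), (x3,12), (x3,13)}
  {x1, x2, x3} × {12, 14} = {(x1,12), (x1,14), (x2,12), (x2,14), (x3,12), (x3,14)}
  {x1, x2, x3} × {12, 13, 14} = {(x1,12), (x1,13), (x1,14), (x2,12), (x2,13), (x2,14), (x3,12), (x3,13), (x3,14)}
These 16 distinct sets form the basis B.
Close under arbitrary unions to get τ_{X×Y}; counting gives |τ_{X×Y}| = 40.


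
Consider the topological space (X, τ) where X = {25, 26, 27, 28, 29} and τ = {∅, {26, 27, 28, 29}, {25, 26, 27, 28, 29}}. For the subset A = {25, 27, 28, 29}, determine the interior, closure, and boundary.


int(A) = ∅, cl(A) = {25, 26, 27, 28, 29}, ∂A = {25, 26, 27, 28, 29}.

Closed sets in (X, τ) are complements of opens:
  closed(X, τ) = {∅, {25}, {25, 26, 27, 28, 29}}.
int(A) = ⋃ {U ∈ τ : U ⊆ A}. Opens contained in A: ∅.
Taking the union of these: int(A) = ∅.
cl(A) = ⋂ {C closed : A ⊆ C}. Closed sets containing A: {25, 26, 27, 28, 29}.
Intersecting these: cl(A) = {25, 26, 27, 28, 29}.
∂A = cl(A) ∖ int(A) = {25, 26, 27, 28, 29} ∖ ∅ = {25, 26, 27, 28, 29}.


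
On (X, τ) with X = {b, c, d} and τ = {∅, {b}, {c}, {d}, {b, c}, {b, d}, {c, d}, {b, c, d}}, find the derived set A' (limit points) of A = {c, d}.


A' = ∅

For each x ∈ X, list the open sets U ∈ τ with x ∈ U, then check whether U ∩ (A ∖ {x}) ≠ ∅ for every such U.
  x = b: open {b} ∋ x has {b} ∩ (A ∖ {b}) = ∅, so x is NOT a limit point.
  x = c: open {c} ∋ x has {c} ∩ (A ∖ {c}) = ∅, so x is NOT a limit point.
  x = d: open {d} ∋ x has {d} ∩ (A ∖ {d}) = ∅, so x is NOT a limit point.
Collecting: A' = ∅.


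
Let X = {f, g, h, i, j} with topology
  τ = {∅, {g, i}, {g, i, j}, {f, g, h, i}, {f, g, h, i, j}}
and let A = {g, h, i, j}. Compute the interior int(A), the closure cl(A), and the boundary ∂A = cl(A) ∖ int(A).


int(A) = {g, i, j}, cl(A) = {f, g, h, i, j}, ∂A = {f, h}.

Closed sets in (X, τ) are complements of opens:
  closed(X, τ) = {∅, {j}, {f, h}, {f, h, j}, {f, g, h, i, j}}.
int(A) = ⋃ {U ∈ τ : U ⊆ A}. Opens contained in A: ∅, {g, i}, {g, i, j}.
Taking the union of these: int(A) = {g, i, j}.
cl(A) = ⋂ {C closed : A ⊆ C}. Closed sets containing A: {f, g, h, i, j}.
Intersecting these: cl(A) = {f, g, h, i, j}.
∂A = cl(A) ∖ int(A) = {f, g, h, i, j} ∖ {g, i, j} = {f, h}.


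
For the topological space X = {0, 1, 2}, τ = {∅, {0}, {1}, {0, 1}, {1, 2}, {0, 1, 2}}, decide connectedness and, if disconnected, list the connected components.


(X, τ) is disconnected; components = [{0}, {1, 2}].

Find clopen sets (U ∈ τ with X ∖ U ∈ τ):
  U = ∅, X ∖ U = {0, 1, 2} — both open, so U is clopen.
  U = {0}, X ∖ U = {1, 2} — both open, so U is clopen.
  U = {1, 2}, X ∖ U = {0} — both open, so U is clopen.
  U = {0, 1, 2}, X ∖ U = ∅ — both open, so U is clopen.
Nontrivial clopen(s) exist: e.g. {1, 2}. So (X, τ) is disconnected.
Compute connected components by grouping points that agree on all clopens:
  component: {0}
  component: {1, 2}


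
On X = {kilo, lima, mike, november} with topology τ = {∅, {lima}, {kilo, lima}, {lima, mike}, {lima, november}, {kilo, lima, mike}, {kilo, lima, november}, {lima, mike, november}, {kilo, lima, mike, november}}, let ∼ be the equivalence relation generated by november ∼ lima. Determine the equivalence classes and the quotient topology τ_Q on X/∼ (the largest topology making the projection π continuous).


X/∼ = {[kilo], [lima=november], [mike]}; |τ_Q| = 5.

Equivalence classes: [kilo], [lima=november], [mike].
Quotient map π: X → X/∼ sends kilo ↦ [kilo], lima ↦ [lima=november], mike ↦ [mike], november ↦ [lima=november].
For each subset V ⊆ X/∼, compute π^{-1}(V) ⊆ X and check whether π^{-1}(V) ∈ τ. V is open in τ_Q iff π^{-1}(V) ∈ τ.
  V = {}: π^{-1}(V) = ∅ ∈ τ ✓.
  V = {[kilo]}: π^{-1}(V) = {kilo} ∉ τ ✗.
  V = {[lima=november]}: π^{-1}(V) = {lima, november} ∈ τ ✓.
  V = {[kilo], [lima=november]}: π^{-1}(V) = {kilo, lima, november} ∈ τ ✓.
  V = {[mike]}: π^{-1}(V) = {mike} ∉ τ ✗.
  V = {[kilo], [mike]}: π^{-1}(V) = {kilo, mike} ∉ τ ✗.
  V = {[lima=november], [mike]}: π^{-1}(V) = {lima, mike, november} ∈ τ ✓.
  V = {[kilo], [lima=november], [mike]}: π^{-1}(V) = {kilo, lima, mike, november} ∈ τ ✓.
Open sets in the quotient: τ_Q = {{}, {[lima=november]}, {[kilo], [lima=november]}, {[lima=november], [mike]}, {[kilo], [lima=november], [mike]}} (5 elements).


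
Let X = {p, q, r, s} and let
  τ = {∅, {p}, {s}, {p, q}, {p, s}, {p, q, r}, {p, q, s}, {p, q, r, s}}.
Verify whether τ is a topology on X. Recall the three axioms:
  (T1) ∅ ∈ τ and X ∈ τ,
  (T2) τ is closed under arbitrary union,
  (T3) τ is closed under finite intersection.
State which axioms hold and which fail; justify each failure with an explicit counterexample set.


τ IS a topology on X.

Axiom (T1): ∅ ∈ τ? Yes; X ∈ τ? Yes.
Axiom (T2/T3): check pairwise unions and intersections of members of τ.
All pairwise intersections and unions checked — each lies in τ. Therefore τ satisfies (T1), (T2), (T3): it IS a topology on X.


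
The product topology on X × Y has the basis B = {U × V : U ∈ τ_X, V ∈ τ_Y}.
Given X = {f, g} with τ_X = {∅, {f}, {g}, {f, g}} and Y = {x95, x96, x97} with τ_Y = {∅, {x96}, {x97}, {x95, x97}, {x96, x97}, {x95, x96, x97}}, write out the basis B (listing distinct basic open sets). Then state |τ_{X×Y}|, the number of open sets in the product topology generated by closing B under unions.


Basis B = {∅ × ∅, {f} × {x96}, {f} × {x97}, {g} × {x96}, {g} × {x97}, {f} × {x95, x97}, {f} × {x96, x97}, {f, g} × {x96}, {f, g} × {x97}, {g} × {x95, x97}, {g} × {x96, x97}, {f} × {x95, x96, x97}, {g} × {x95, x96, x97}, {f, g} × {x95, x97}, {f, g} × {x96, x97}, {f, g} × {x95, x96, x97}}; |τ_{X×Y}| = 36.

Enumerate products U × V with U ∈ τ_X, V ∈ τ_Y (deduplicated):
  ∅ × ∅ = {} (∅)
  {f} × {x96} = {(f,x96)}
  {f} × {x97} = {(f,x97)}
  {g} × {x96} = {(g,x96)}
  {g} × {x97} = {(g,x97)}
  {f} × {x95, x97} = {(f,x95), (f,x97)}
  {f} × {x96, x97} = {(f,x96), (f,x97)}
  {f, g} × {x96} = {(f,x96), (g,x96)}
  {f, g} × {x97} = {(f,x97), (g,x97)}
  {g} × {x95, x97} = {(g,x95), (g,x97)}
  {g} × {x96, x97} = {(g,x96), (g,x97)}
  {f} × {x95, x96, x97} = {(f,x95), (f,x96), (f,x97)}
  {g} × {x95, x96, x97} = {(g,x95), (g,x96), (g,x97)}
  {f, g} × {x95, x97} = {(f,x95), (f,x97), (g,x95), (g,x97)}
  {f, g} × {x96, x97} = {(f,x96), (f,x97), (g,x96), (g,x97)}
  {f, g} × {x95, x96, x97} = {(f,x95), (f,x96), (f,x97), (g,x95), (g,x96), (g,x97)}
These 16 distinct sets form the basis B.
Close under arbitrary unions to get τ_{X×Y}; counting gives |τ_{X×Y}| = 36.


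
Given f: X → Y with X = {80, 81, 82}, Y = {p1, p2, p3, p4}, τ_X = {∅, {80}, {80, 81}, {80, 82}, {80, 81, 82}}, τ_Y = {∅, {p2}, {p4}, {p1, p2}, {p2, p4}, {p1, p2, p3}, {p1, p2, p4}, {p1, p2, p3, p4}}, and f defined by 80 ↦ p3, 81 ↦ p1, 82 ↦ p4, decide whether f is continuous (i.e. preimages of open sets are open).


f is NOT continuous.

Compute f^{-1}(U) for each U ∈ τ_Y:
  U = ∅: f^{-1}(U) = ∅ ∈ τ_X ✓.
  U = {p2}: f^{-1}(U) = ∅ ∈ τ_X ✓.
  U = {p4}: f^{-1}(U) = {82} ∉ τ_X ✗.
  U = {p1, p2}: f^{-1}(U) = {81} ∉ τ_X ✗.
  U = {p2, p4}: f^{-1}(U) = {82} ∉ τ_X ✗.
  U = {p1, p2, p3}: f^{-1}(U) = {80, 81} ∈ τ_X ✓.
  U = {p1, p2, p4}: f^{-1}(U) = {81, 82} ∉ τ_X ✗.
  U = {p1, p2, p3, p4}: f^{-1}(U) = {80, 81, 82} ∈ τ_X ✓.
Found U = {p4} with f^{-1}(U) = {82} not in τ_X. Therefore f is NOT continuous.


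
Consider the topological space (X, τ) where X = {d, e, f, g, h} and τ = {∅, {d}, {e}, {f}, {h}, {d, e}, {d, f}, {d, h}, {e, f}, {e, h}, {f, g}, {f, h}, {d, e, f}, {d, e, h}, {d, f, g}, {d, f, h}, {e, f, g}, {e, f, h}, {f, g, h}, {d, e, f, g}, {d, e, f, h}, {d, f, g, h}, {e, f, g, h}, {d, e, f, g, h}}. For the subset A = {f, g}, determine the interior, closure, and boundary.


int(A) = {f, g}, cl(A) = {f, g}, ∂A = ∅.

Closed sets in (X, τ) are complements of opens:
  closed(X, τ) = {∅, {d}, {e}, {g}, {h}, {d, e}, {d, g}, {d, h}, {e, g}, {e, h}, {f, g}, {g, h}, {d, e, g}, {d, e, h}, {d, f, g}, {d, g, h}, {e, f, g}, {e, g, h}, {f, g, h}, {d, e, f, g}, {d, e, g, h}, {d, f, g, h}, {e, f, g, h}, {d, e, f, g, h}}.
int(A) = ⋃ {U ∈ τ : U ⊆ A}. Opens contained in A: ∅, {f}, {f, g}.
Taking the union of these: int(A) = {f, g}.
cl(A) = ⋂ {C closed : A ⊆ C}. Closed sets containing A: {f, g}, {d, f, g}, {e, f, g}, {f, g, h}, {d, e, f, g}, {d, f, g, h}, {e, f, g, h}, {d, e, f, g, h}.
Intersecting these: cl(A) = {f, g}.
∂A = cl(A) ∖ int(A) = {f, g} ∖ {f, g} = ∅.
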